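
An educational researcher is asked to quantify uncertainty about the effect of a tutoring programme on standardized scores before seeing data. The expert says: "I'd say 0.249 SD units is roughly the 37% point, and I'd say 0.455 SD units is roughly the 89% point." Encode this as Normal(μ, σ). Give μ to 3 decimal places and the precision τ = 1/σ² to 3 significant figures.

μ = 0.293, τ = 57.2

The p-quantile of Normal(μ,σ) is μ + z_p·σ, with z_{0.37} = -0.3319 and z_{0.89} = 1.227.
Eliminate σ: μ = (z₂·x₁ − z₁·x₂)/(z₂ − z₁) = (1.227·0.249 − (-0.3319)·0.455)/1.558 = 0.293.
Then σ = (x₂ − x₁)/(z₂ − z₁) = (0.455 − 0.249)/1.558 = 0.132.
Precision τ = 1/σ² = 1/0.1322² = 57.2.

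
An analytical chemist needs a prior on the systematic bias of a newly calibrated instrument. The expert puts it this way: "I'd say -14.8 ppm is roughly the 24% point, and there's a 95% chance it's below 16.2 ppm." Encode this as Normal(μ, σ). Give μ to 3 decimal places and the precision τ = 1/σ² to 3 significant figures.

For Normal(μ,σ), the p-quantile is μ + z_p·σ. Here z_{0.24} = -0.7063, z_{0.95} = 1.645.
So -14.8 = μ − 0.7063σ and 16.2 = μ + 1.645σ.
Subtracting: σ = (16.2 − -14.8)/(1.645 − (-0.7063)) = 13.185.
Then μ = -14.8 − (-0.7063)·13.185 = -5.487.
Precision τ = 1/σ² = 1/13.19² = 0.00575.

μ = -5.487, τ = 0.00575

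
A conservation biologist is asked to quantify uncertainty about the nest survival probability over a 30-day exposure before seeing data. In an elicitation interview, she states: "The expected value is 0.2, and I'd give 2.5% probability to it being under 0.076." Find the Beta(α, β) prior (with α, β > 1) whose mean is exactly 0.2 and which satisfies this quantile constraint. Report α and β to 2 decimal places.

With mean 0.2 fixed, write α = 0.2s, β = 0.8s where s = α+β.
Need P(θ < 0.076) = 0.025 under Beta(0.2s, 0.8s). Normal approximation: (q−m)/√(m(1−m)/s) ≈ z_{0.025} = -1.96, so s ≈ 0.2·0.8·(-1.96)²/(0.076−0.2)² = 40.0.
At s = 40.0: P(θ<0.076) ≈ 0.008. Adjusting to match 0.025 gives s ≈ 27.58.
So α = 0.2·27.58 ≈ 5.52, β = 0.8·27.58 ≈ 22.07.

α ≈ 5.52, β ≈ 22.07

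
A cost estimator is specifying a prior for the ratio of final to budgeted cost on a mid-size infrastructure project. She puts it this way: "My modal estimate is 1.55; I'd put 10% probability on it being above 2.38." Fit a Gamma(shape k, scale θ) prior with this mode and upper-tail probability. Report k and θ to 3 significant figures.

k ≈ 11.2, θ ≈ 0.153

Gamma(k,θ) with k>1 has mode (k−1)θ, so θ = 1.55/(k−1).
Need P(X < 2.38) = 0.9 with θ tied to k this way. Start at k = 2, θ = 1.55: P(X<2.38) ≈ 0.454.
Too low — raise k to concentrate. Iterating converges to k ≈ 11.2.
Then θ = 1.55/(11.2−1) ≈ 0.153.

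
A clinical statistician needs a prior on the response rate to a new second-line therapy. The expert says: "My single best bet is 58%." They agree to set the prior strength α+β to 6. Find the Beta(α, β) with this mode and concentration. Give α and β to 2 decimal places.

α = 3.32, β = 2.68

For α,β > 1 the Beta mode is (α−1)/(α+β−2). With α+β = 6, the mode is (α−1)/4.
Set (α−1)/4 = 0.58 → α = 1 + 0.58·4 = 3.32.
β = 6 − α = 2.68.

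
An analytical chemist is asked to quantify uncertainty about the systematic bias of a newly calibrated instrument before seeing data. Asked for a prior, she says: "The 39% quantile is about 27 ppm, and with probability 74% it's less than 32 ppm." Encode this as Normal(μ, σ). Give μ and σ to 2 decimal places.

μ = 28.51, σ = 5.42

For Normal(μ,σ), the p-quantile is μ + z_p·σ. Here z_{0.39} = -0.2793, z_{0.74} = 0.6433.
So 27 = μ − 0.2793σ and 32 = μ + 0.6433σ.
Subtracting: σ = (32 − 27)/(0.6433 − (-0.2793)) = 5.42.
Then μ = 27 − (-0.2793)·5.42 = 28.51.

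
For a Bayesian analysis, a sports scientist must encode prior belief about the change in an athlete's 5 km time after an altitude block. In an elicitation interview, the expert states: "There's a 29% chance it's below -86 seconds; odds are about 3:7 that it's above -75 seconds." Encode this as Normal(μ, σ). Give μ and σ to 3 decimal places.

The p-quantile of Normal(μ,σ) is μ + z_p·σ, with z_{0.29} = -0.5534 and z_{0.7} = 0.5244.
Eliminate σ: μ = (z₂·x₁ − z₁·x₂)/(z₂ − z₁) = (0.5244·-86 − (-0.5534)·-75)/1.078 = -80.352.
Then σ = (x₂ − x₁)/(z₂ − z₁) = (-75 − -86)/1.078 = 10.206.

μ = -80.352, σ = 10.206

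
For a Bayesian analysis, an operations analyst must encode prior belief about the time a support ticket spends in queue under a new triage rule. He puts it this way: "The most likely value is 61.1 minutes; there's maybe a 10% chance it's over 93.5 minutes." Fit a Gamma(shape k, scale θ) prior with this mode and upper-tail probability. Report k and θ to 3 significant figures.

k ≈ 11.3, θ ≈ 5.93

Gamma(k,θ) with k>1 has mode (k−1)θ, so θ = 61.1/(k−1).
Need P(X < 93.5) = 0.9 with θ tied to k this way. Start at k = 2, θ = 61.1: P(X<93.5) ≈ 0.452.
Too low — raise k to concentrate. Iterating converges to k ≈ 11.3.
Then θ = 61.1/(11.3−1) ≈ 5.93.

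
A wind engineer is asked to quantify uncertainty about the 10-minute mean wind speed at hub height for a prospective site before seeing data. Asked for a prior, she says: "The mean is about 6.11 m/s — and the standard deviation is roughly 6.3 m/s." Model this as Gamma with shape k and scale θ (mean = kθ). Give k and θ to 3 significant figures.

k ≈ 0.941, θ ≈ 6.5

For Gamma(k, scale θ): mean = kθ, variance = kθ², so CV = 1/√k.
CV = SD/mean = 6.3/6.11 = 1.031, hence k = 1/CV² = 0.941.
Then θ = mean/k = 6.11/0.941 = 6.5.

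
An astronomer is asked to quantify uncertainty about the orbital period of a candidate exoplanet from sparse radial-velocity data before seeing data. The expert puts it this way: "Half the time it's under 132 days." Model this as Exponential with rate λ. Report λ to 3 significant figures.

λ ≈ 0.00525

Exponential median = ln 2 / λ, so λ = ln 2 / 132.0 = 0.00525.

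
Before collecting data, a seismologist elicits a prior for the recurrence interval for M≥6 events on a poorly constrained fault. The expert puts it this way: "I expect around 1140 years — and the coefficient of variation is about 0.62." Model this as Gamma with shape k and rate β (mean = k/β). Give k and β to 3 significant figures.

For Gamma(k, rate β): mean = k/β, variance = k/β², so CV = 1/√k.
CV = 0.62, hence k = 1/CV² = 2.6.
Then β = k/mean = 2.6/1140 = 0.00228.

k ≈ 2.6, β ≈ 0.00228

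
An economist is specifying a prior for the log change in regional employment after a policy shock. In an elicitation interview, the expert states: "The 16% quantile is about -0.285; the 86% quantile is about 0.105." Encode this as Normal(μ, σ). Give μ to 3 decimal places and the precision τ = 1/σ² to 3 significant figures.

For Normal(μ,σ), the p-quantile is μ + z_p·σ. Here z_{0.16} = -0.9945, z_{0.86} = 1.08.
So -0.285 = μ − 0.9945σ and 0.105 = μ + 1.08σ.
Subtracting: σ = (0.105 − -0.285)/(1.08 − (-0.9945)) = 0.188.
Then μ = -0.285 − (-0.9945)·0.188 = -0.098.
Precision τ = 1/σ² = 1/0.188² = 28.3.

μ = -0.098, τ = 28.3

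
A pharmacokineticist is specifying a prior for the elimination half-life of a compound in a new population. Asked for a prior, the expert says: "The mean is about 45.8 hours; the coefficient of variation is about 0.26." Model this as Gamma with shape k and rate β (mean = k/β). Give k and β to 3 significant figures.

k ≈ 14.8, β ≈ 0.323

For Gamma(k, rate β): mean = k/β, variance = k/β², so CV = 1/√k.
CV = 0.26, hence k = 1/CV² = 14.8.
Then β = k/mean = 14.8/45.8 = 0.323.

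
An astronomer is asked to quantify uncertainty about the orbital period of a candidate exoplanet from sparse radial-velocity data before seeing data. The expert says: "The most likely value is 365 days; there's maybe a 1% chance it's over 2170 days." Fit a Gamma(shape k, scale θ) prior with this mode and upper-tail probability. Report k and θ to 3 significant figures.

Gamma(k,θ) with k>1 has mode (k−1)θ, so θ = 365/(k−1).
Need P(X < 2170) = 0.99 with θ tied to k this way. Start at k = 2, θ = 365: P(X<2170) ≈ 0.982.
Too low — raise k to concentrate. Iterating converges to k ≈ 2.17.
Then θ = 365/(2.17−1) ≈ 312.

k ≈ 2.17, θ ≈ 312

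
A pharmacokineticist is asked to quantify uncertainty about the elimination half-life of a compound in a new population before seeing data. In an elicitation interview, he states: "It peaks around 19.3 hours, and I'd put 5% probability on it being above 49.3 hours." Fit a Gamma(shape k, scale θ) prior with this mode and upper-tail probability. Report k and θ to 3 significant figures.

Gamma(k,θ) with k>1 has mode (k−1)θ, so θ = 19.3/(k−1).
Need P(X < 49.3) = 0.95 with θ tied to k this way. Start at k = 2, θ = 19.3: P(X<49.3) ≈ 0.724.
Too low — raise k to concentrate. Iterating converges to k ≈ 4.08.
Then θ = 19.3/(4.08−1) ≈ 6.27.

k ≈ 4.08, θ ≈ 6.27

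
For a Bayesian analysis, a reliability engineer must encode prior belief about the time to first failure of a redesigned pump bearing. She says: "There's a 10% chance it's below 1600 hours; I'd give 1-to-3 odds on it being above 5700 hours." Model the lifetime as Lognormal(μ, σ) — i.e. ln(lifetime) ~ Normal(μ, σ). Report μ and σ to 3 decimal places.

If T ~ Lognormal(μ,σ) then ln T ~ Normal(μ,σ), so the p-quantile of ln T is μ + z_p·σ.
ln(1600) = 7.378 and ln(5700) = 8.648; z_{0.1} = -1.282, z_{0.75} = 0.6745.
σ = (8.648 − 7.378)/(0.6745 − (-1.282)) = 0.650.
μ = 7.378 − (-1.282)·0.650 = 8.210.

μ ≈ 8.210, σ ≈ 0.650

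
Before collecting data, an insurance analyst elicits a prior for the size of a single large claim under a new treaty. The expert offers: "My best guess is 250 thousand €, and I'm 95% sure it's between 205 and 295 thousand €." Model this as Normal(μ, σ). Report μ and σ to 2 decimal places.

A symmetric 95% interval runs μ ± z·σ with z = 1.96.
Half-width = 45, so σ = 45/1.96 = 22.96.
μ is the stated best guess, 250.00.

μ = 250.00, σ = 22.96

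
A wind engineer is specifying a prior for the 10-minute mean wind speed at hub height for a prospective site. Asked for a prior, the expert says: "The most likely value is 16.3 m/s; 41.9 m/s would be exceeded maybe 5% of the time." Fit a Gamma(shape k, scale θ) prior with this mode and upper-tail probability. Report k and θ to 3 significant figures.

k ≈ 4.04, θ ≈ 5.37

Gamma(k,θ) with k>1 has mode (k−1)θ, so θ = 16.3/(k−1).
Need P(X < 41.9) = 0.95 with θ tied to k this way. Start at k = 2, θ = 16.3: P(X<41.9) ≈ 0.727.
Too low — raise k to concentrate. Iterating converges to k ≈ 4.04.
Then θ = 16.3/(4.04−1) ≈ 5.37.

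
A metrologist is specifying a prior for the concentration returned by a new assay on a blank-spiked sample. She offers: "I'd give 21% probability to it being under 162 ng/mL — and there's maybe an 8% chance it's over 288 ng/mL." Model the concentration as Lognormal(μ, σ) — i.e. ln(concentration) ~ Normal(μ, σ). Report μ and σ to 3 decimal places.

If T ~ Lognormal(μ,σ) then ln T ~ Normal(μ,σ), so the p-quantile of ln T is μ + z_p·σ.
ln(162) = 5.088 and ln(288) = 5.663; z_{0.21} = -0.8064, z_{0.92} = 1.405.
σ = (5.663 − 5.088)/(1.405 − (-0.8064)) = 0.260.
μ = 5.088 − (-0.8064)·0.260 = 5.297.

μ ≈ 5.297, σ ≈ 0.260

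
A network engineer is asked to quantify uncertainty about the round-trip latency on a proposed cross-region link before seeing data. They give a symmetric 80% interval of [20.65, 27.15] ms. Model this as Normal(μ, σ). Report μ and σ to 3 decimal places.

A symmetric 80% interval runs μ ± z·σ with z = 1.282.
Half-width = 3.25, so σ = 3.25/1.282 = 2.536.
μ is the interval midpoint, 23.900.

μ = 23.900, σ = 2.536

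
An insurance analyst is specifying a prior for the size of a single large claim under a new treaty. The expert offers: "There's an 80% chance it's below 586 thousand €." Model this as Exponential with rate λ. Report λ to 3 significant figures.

P(T < 586.0) = 1 − e^(−λ·586.0) = 0.8, so λ = −ln(1−0.8)/586.0 = −ln(0.2)/586.0 = 0.00275.

λ ≈ 0.00275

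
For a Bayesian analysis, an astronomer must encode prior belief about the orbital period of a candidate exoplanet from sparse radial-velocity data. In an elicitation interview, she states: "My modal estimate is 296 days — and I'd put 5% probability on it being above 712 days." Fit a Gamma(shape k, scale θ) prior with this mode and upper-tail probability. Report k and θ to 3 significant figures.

k ≈ 4.54, θ ≈ 83.6

Gamma(k,θ) with k>1 has mode (k−1)θ, so θ = 296/(k−1).
Need P(X < 712) = 0.95 with θ tied to k this way. Start at k = 2, θ = 296: P(X<712) ≈ 0.693.
Too low — raise k to concentrate. Iterating converges to k ≈ 4.54.
Then θ = 296/(4.54−1) ≈ 83.6.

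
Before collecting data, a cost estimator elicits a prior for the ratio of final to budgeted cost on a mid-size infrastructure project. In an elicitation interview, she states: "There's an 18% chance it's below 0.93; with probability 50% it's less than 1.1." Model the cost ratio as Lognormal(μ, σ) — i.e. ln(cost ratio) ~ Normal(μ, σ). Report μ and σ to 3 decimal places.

If T ~ Lognormal(μ,σ) then ln T ~ Normal(μ,σ), so the p-quantile of ln T is μ + z_p·σ.
ln(0.93) = -0.07257 and ln(1.1) = 0.09531; z_{0.18} = -0.9154, z_{0.5} = 0.
σ = (0.09531 − -0.07257)/(0 − (-0.9154)) = 0.183.
μ = -0.07257 − (-0.9154)·0.183 = 0.095.

μ ≈ 0.095, σ ≈ 0.183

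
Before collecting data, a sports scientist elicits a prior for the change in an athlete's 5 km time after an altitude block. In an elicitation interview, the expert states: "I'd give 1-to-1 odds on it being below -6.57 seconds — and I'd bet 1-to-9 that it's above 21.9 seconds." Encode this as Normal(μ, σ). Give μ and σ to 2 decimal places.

For Normal(μ,σ), the p-quantile is μ + z_p·σ. Here z_{0.5} = 0, z_{0.9} = 1.282.
So -6.57 = μ + 0σ and 21.9 = μ + 1.282σ.
Subtracting: σ = (21.9 − -6.57)/(1.282 − (0)) = 22.22.
Then μ = -6.57 − (0)·22.22 = -6.57.

μ = -6.57, σ = 22.22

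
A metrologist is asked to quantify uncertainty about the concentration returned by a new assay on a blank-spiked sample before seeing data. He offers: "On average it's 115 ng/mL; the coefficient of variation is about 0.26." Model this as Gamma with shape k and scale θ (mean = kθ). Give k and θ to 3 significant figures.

For Gamma(k, scale θ): mean = kθ, variance = kθ², so CV = 1/√k.
CV = 0.26, hence k = 1/CV² = 14.8.
Then θ = mean/k = 115/14.8 = 7.77.

k ≈ 14.8, θ ≈ 7.77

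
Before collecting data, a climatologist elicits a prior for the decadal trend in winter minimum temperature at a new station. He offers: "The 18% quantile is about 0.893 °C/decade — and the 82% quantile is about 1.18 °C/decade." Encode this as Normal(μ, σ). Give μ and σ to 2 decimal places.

μ = 1.04, σ = 0.16

The p-quantile of Normal(μ,σ) is μ + z_p·σ, with z_{0.18} = -0.9154 and z_{0.82} = 0.9154.
Eliminate σ: μ = (z₂·x₁ − z₁·x₂)/(z₂ − z₁) = (0.9154·0.893 − (-0.9154)·1.18)/1.831 = 1.04.
Then σ = (x₂ − x₁)/(z₂ − z₁) = (1.18 − 0.893)/1.831 = 0.16.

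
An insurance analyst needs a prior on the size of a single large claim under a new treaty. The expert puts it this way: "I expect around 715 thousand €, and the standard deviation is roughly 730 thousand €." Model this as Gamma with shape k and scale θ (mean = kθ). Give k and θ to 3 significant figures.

For Gamma(k, scale θ): mean = kθ, variance = kθ², so CV = 1/√k.
CV = SD/mean = 730/715 = 1.021, hence k = 1/CV² = 0.959.
Then θ = mean/k = 715/0.959 = 745.

k ≈ 0.959, θ ≈ 745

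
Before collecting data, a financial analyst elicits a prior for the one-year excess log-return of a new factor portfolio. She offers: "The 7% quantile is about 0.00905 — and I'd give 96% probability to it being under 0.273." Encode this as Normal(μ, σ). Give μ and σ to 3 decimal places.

μ = 0.130, σ = 0.082

For Normal(μ,σ), the p-quantile is μ + z_p·σ. Here z_{0.07} = -1.476, z_{0.96} = 1.751.
So 0.00905 = μ − 1.476σ and 0.273 = μ + 1.751σ.
Subtracting: σ = (0.273 − 0.00905)/(1.751 − (-1.476)) = 0.082.
Then μ = 0.00905 − (-1.476)·0.082 = 0.130.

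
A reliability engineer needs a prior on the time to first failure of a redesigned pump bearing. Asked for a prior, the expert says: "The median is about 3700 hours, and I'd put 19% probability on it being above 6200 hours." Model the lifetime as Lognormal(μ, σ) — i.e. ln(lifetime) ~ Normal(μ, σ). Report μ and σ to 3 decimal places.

If T ~ Lognormal(μ,σ) then ln T ~ Normal(μ,σ), so the p-quantile of ln T is μ + z_p·σ.
ln(3700) = 8.216 and ln(6200) = 8.732; z_{0.5} = 0, z_{0.81} = 0.8779.
σ = (8.732 − 8.216)/(0.8779 − (0)) = 0.588.
μ = 8.216 − (0)·0.588 = 8.216.

μ ≈ 8.216, σ ≈ 0.588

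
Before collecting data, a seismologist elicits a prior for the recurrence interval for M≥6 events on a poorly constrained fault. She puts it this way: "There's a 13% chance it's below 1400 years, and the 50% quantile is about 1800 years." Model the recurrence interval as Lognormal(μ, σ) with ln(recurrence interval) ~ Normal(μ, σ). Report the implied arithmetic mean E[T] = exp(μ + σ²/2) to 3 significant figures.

E[T] ≈ 1850 years

If T ~ Lognormal(μ,σ) then ln T ~ Normal(μ,σ), so the p-quantile of ln T is μ + z_p·σ.
ln(1400) = 7.244 and ln(1800) = 7.496; z_{0.13} = -1.126, z_{0.5} = 0.
σ = (7.496 − 7.244)/(0 − (-1.126)) = 0.223.
μ = 7.244 − (-1.126)·0.223 = 7.496.
E[T] = exp(μ + σ²/2) = exp(7.496 + 0.0249) = 1850 years.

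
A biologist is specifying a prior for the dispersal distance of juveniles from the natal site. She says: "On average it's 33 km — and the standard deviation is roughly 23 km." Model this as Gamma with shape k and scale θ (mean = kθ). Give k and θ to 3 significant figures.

k ≈ 2.06, θ ≈ 16

For Gamma(k, scale θ): mean = kθ, variance = kθ², so CV = 1/√k.
CV = SD/mean = 23/33 = 0.697, hence k = 1/CV² = 2.06.
Then θ = mean/k = 33/2.06 = 16.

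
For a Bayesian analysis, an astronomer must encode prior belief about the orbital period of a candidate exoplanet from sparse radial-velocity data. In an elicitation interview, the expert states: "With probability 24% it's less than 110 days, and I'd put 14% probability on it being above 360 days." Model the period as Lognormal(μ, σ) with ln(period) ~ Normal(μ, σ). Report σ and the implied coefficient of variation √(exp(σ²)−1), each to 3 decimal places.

If T ~ Lognormal(μ,σ) then ln T ~ Normal(μ,σ), so the p-quantile of ln T is μ + z_p·σ.
ln(110) = 4.7 and ln(360) = 5.886; z_{0.24} = -0.7063, z_{0.86} = 1.08.
σ = (5.886 − 4.7)/(1.08 − (-0.7063)) = 0.664.
μ = 4.7 − (-0.7063)·0.664 = 5.169.
CV = √(exp(σ²)−1) = √(exp(0.4404)−1) = 0.744.

σ ≈ 0.664, CV ≈ 0.744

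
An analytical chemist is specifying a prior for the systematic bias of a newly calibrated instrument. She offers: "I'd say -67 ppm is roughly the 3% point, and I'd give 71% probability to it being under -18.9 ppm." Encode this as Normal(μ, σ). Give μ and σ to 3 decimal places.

The p-quantile of Normal(μ,σ) is μ + z_p·σ, with z_{0.03} = -1.881 and z_{0.71} = 0.5534.
Eliminate σ: μ = (z₂·x₁ − z₁·x₂)/(z₂ − z₁) = (0.5534·-67 − (-1.881)·-18.9)/2.434 = -29.835.
Then σ = (x₂ − x₁)/(z₂ − z₁) = (-18.9 − -67)/2.434 = 19.760.

μ = -29.835, σ = 19.760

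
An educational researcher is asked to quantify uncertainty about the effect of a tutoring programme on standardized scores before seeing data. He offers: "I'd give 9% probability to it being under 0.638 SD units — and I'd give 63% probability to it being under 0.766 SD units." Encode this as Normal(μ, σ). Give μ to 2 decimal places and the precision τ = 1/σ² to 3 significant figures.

The p-quantile of Normal(μ,σ) is μ + z_p·σ, with z_{0.09} = -1.341 and z_{0.63} = 0.3319.
Eliminate σ: μ = (z₂·x₁ − z₁·x₂)/(z₂ − z₁) = (0.3319·0.638 − (-1.341)·0.766)/1.673 = 0.74.
Then σ = (x₂ − x₁)/(z₂ − z₁) = (0.766 − 0.638)/1.673 = 0.08.
Precision τ = 1/σ² = 1/0.07653² = 171.

μ = 0.74, τ = 171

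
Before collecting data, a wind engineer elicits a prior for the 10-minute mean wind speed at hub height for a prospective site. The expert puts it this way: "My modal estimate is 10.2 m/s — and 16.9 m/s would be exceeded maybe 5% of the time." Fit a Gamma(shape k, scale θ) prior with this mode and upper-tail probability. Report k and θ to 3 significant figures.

k ≈ 12, θ ≈ 0.931

Gamma(k,θ) with k>1 has mode (k−1)θ, so θ = 10.2/(k−1).
Need P(X < 16.9) = 0.95 with θ tied to k this way. Start at k = 2, θ = 10.2: P(X<16.9) ≈ 0.493.
Too low — raise k to concentrate. Iterating converges to k ≈ 12.
Then θ = 10.2/(12−1) ≈ 0.931.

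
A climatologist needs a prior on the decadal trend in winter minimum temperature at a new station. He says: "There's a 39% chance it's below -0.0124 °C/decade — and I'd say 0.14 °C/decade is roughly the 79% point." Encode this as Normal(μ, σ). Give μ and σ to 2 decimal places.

μ = 0.03, σ = 0.14

For Normal(μ,σ), the p-quantile is μ + z_p·σ. Here z_{0.39} = -0.2793, z_{0.79} = 0.8064.
So -0.0124 = μ − 0.2793σ and 0.14 = μ + 0.8064σ.
Subtracting: σ = (0.14 − -0.0124)/(0.8064 − (-0.2793)) = 0.14.
Then μ = -0.0124 − (-0.2793)·0.14 = 0.03.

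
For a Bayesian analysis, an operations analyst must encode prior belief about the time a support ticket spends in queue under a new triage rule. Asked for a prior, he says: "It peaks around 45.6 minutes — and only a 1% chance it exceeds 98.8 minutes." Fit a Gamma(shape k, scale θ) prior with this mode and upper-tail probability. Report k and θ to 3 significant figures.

Gamma(k,θ) with k>1 has mode (k−1)θ, so θ = 45.6/(k−1).
Need P(X < 98.8) = 0.99 with θ tied to k this way. Start at k = 2, θ = 45.6: P(X<98.8) ≈ 0.637.
Too low — raise k to concentrate. Iterating converges to k ≈ 9.09.
Then θ = 45.6/(9.09−1) ≈ 5.64.

k ≈ 9.09, θ ≈ 5.64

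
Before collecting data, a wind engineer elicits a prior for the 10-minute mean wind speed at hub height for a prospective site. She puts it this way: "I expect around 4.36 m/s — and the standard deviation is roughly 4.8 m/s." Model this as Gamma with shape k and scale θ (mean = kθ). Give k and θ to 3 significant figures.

k ≈ 0.825, θ ≈ 5.28

For Gamma(k, scale θ): mean = kθ, variance = kθ², so CV = 1/√k.
CV = SD/mean = 4.8/4.36 = 1.101, hence k = 1/CV² = 0.825.
Then θ = mean/k = 4.36/0.825 = 5.28.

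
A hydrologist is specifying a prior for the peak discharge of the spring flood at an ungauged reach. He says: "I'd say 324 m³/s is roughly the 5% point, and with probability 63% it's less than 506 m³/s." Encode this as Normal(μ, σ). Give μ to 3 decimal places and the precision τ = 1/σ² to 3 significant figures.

The p-quantile of Normal(μ,σ) is μ + z_p·σ, with z_{0.05} = -1.645 and z_{0.63} = 0.3319.
Eliminate σ: μ = (z₂·x₁ − z₁·x₂)/(z₂ − z₁) = (0.3319·324 − (-1.645)·506)/1.977 = 475.445.
Then σ = (x₂ − x₁)/(z₂ − z₁) = (506 − 324)/1.977 = 92.072.
Precision τ = 1/σ² = 1/92.07² = 0.000118.

μ = 475.445, τ = 0.000118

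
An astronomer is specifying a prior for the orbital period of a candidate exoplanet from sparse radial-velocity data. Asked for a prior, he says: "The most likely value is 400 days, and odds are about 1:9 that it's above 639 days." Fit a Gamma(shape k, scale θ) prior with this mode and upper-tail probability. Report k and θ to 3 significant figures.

k ≈ 9.56, θ ≈ 46.7

Gamma(k,θ) with k>1 has mode (k−1)θ, so θ = 400/(k−1).
Need P(X < 639) = 0.9 with θ tied to k this way. Start at k = 2, θ = 400: P(X<639) ≈ 0.474.
Too low — raise k to concentrate. Iterating converges to k ≈ 9.56.
Then θ = 400/(9.56−1) ≈ 46.7.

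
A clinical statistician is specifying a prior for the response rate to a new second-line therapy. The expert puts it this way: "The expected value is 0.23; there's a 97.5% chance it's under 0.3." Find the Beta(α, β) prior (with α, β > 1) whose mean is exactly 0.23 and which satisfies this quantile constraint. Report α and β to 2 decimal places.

With mean 0.23 fixed, write α = 0.23s, β = 0.77s where s = α+β.
Need P(θ < 0.3) = 0.975 under Beta(0.23s, 0.77s). Normal approximation: (q−m)/√(m(1−m)/s) ≈ z_{0.975} = 1.96, so s ≈ 0.23·0.77·(1.96)²/(0.3−0.23)² = 138.8.
At s = 138.8: P(θ<0.3) ≈ 0.970. Adjusting to match 0.975 gives s ≈ 151.54.
So α = 0.23·151.54 ≈ 34.85, β = 0.77·151.54 ≈ 116.68.

α ≈ 34.85, β ≈ 116.68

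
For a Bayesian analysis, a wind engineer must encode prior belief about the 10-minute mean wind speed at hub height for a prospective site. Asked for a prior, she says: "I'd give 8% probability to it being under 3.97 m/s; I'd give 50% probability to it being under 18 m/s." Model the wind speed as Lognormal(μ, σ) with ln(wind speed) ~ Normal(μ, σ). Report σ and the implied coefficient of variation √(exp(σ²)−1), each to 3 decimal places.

If T ~ Lognormal(μ,σ) then ln T ~ Normal(μ,σ), so the p-quantile of ln T is μ + z_p·σ.
ln(3.97) = 1.379 and ln(18) = 2.89; z_{0.08} = -1.405, z_{0.5} = 0.
σ = (2.89 − 1.379)/(0 − (-1.405)) = 1.076.
μ = 1.379 − (-1.405)·1.076 = 2.890.
CV = √(exp(σ²)−1) = √(exp(1.1574)−1) = 1.477.

σ ≈ 1.076, CV ≈ 1.477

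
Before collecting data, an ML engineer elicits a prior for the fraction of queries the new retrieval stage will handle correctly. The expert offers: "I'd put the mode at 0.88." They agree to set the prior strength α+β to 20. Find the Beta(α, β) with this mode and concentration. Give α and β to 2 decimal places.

For α,β > 1 the Beta mode is (α−1)/(α+β−2). With α+β = 20, the mode is (α−1)/18.
Set (α−1)/18 = 0.88 → α = 1 + 0.88·18 = 16.84.
β = 20 − α = 3.16.

α = 16.84, β = 3.16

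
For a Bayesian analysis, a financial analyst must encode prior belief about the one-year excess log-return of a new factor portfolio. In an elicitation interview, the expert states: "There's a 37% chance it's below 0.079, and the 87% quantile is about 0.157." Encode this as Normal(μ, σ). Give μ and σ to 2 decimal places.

The p-quantile of Normal(μ,σ) is μ + z_p·σ, with z_{0.37} = -0.3319 and z_{0.87} = 1.126.
Eliminate σ: μ = (z₂·x₁ − z₁·x₂)/(z₂ − z₁) = (1.126·0.079 − (-0.3319)·0.157)/1.458 = 0.10.
Then σ = (x₂ − x₁)/(z₂ − z₁) = (0.157 − 0.079)/1.458 = 0.05.

μ = 0.10, σ = 0.05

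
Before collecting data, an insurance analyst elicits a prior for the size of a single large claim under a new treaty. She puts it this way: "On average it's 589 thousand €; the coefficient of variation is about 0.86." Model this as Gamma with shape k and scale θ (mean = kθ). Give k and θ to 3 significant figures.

For Gamma(k, scale θ): mean = kθ, variance = kθ², so CV = 1/√k.
CV = 0.86, hence k = 1/CV² = 1.35.
Then θ = mean/k = 589/1.35 = 436.

k ≈ 1.35, θ ≈ 436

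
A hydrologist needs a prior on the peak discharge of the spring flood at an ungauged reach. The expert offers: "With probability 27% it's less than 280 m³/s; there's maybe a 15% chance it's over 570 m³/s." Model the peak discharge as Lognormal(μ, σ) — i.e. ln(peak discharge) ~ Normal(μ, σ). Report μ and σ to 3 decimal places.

μ ≈ 5.899, σ ≈ 0.431

If T ~ Lognormal(μ,σ) then ln T ~ Normal(μ,σ), so the p-quantile of ln T is μ + z_p·σ.
ln(280) = 5.635 and ln(570) = 6.346; z_{0.27} = -0.6128, z_{0.85} = 1.036.
σ = (6.346 − 5.635)/(1.036 − (-0.6128)) = 0.431.
μ = 5.635 − (-0.6128)·0.431 = 5.899.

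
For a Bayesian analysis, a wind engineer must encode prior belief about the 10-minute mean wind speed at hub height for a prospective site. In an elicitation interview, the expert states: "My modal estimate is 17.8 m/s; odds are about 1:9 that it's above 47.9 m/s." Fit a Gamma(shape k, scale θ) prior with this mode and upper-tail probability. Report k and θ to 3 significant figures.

k ≈ 2.95, θ ≈ 9.11

Gamma(k,θ) with k>1 has mode (k−1)θ, so θ = 17.8/(k−1).
Need P(X < 47.9) = 0.9 with θ tied to k this way. Start at k = 2, θ = 17.8: P(X<47.9) ≈ 0.750.
Too low — raise k to concentrate. Iterating converges to k ≈ 2.95.
Then θ = 17.8/(2.95−1) ≈ 9.11.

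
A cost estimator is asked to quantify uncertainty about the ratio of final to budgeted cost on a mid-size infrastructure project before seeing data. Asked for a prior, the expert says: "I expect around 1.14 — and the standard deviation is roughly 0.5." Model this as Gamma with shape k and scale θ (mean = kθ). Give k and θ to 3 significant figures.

k ≈ 5.2, θ ≈ 0.219

For Gamma(k, scale θ): mean = kθ, variance = kθ², so CV = 1/√k.
CV = SD/mean = 0.5/1.14 = 0.4386, hence k = 1/CV² = 5.2.
Then θ = mean/k = 1.14/5.2 = 0.219.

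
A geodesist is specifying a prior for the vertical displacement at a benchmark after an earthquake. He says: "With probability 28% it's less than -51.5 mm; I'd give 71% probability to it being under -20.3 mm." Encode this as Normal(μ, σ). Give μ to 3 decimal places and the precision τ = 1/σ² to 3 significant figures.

μ = -35.496, τ = 0.00133

For Normal(μ,σ), the p-quantile is μ + z_p·σ. Here z_{0.28} = -0.5828, z_{0.71} = 0.5534.
So -51.5 = μ − 0.5828σ and -20.3 = μ + 0.5534σ.
Subtracting: σ = (-20.3 − -51.5)/(0.5534 − (-0.5828)) = 27.459.
Then μ = -51.5 − (-0.5828)·27.459 = -35.496.
Precision τ = 1/σ² = 1/27.46² = 0.00133.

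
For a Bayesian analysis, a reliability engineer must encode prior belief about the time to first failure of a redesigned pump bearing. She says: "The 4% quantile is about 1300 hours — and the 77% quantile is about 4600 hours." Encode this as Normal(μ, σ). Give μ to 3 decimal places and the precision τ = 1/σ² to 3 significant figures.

μ = 3620.622, τ = 5.69e-07

The p-quantile of Normal(μ,σ) is μ + z_p·σ, with z_{0.04} = -1.751 and z_{0.77} = 0.7388.
Eliminate σ: μ = (z₂·x₁ − z₁·x₂)/(z₂ − z₁) = (0.7388·1300 − (-1.751)·4600)/2.49 = 3620.622.
Then σ = (x₂ − x₁)/(z₂ − z₁) = (4600 − 1300)/2.49 = 1325.550.
Precision τ = 1/σ² = 1/1326² = 5.69e-07.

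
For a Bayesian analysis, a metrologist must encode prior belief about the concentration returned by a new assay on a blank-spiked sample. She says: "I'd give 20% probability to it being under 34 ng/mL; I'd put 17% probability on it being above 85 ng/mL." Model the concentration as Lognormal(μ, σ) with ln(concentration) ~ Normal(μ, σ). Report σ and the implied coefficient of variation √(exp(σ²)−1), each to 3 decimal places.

σ ≈ 0.510, CV ≈ 0.545

If T ~ Lognormal(μ,σ) then ln T ~ Normal(μ,σ), so the p-quantile of ln T is μ + z_p·σ.
ln(34) = 3.526 and ln(85) = 4.443; z_{0.2} = -0.8416, z_{0.83} = 0.9542.
σ = (4.443 − 3.526)/(0.9542 − (-0.8416)) = 0.510.
μ = 3.526 − (-0.8416)·0.510 = 3.956.
CV = √(exp(σ²)−1) = √(exp(0.2603)−1) = 0.545.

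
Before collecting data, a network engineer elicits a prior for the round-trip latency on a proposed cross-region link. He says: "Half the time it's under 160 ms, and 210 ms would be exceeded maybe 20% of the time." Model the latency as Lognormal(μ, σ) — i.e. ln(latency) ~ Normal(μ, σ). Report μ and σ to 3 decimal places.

μ ≈ 5.075, σ ≈ 0.323

If T ~ Lognormal(μ,σ) then ln T ~ Normal(μ,σ), so the p-quantile of ln T is μ + z_p·σ.
ln(160) = 5.075 and ln(210) = 5.347; z_{0.5} = 0, z_{0.8} = 0.8416.
σ = (5.347 − 5.075)/(0.8416 − (0)) = 0.323.
μ = 5.075 − (0)·0.323 = 5.075.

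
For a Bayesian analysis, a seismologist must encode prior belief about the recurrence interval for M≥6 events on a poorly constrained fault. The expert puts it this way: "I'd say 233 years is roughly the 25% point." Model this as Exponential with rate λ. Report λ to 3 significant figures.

P(T < 233.0) = 1 − e^(−λ·233.0) = 0.25, so λ = −ln(1−0.25)/233.0 = −ln(0.75)/233.0 = 0.00123.

λ ≈ 0.00123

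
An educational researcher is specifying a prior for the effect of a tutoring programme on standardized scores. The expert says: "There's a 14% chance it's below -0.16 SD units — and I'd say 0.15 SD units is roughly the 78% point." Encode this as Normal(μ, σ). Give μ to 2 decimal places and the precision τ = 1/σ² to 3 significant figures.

For Normal(μ,σ), the p-quantile is μ + z_p·σ. Here z_{0.14} = -1.08, z_{0.78} = 0.7722.
So -0.16 = μ − 1.08σ and 0.15 = μ + 0.7722σ.
Subtracting: σ = (0.15 − -0.16)/(0.7722 − (-1.08)) = 0.17.
Then μ = -0.16 − (-1.08)·0.17 = 0.02.
Precision τ = 1/σ² = 1/0.1673² = 35.7.

μ = 0.02, τ = 35.7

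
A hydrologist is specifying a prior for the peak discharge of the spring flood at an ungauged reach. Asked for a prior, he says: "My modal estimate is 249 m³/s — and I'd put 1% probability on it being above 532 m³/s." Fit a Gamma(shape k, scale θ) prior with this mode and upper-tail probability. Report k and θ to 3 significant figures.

k ≈ 9.41, θ ≈ 29.6

Gamma(k,θ) with k>1 has mode (k−1)θ, so θ = 249/(k−1).
Need P(X < 532) = 0.99 with θ tied to k this way. Start at k = 2, θ = 249: P(X<532) ≈ 0.630.
Too low — raise k to concentrate. Iterating converges to k ≈ 9.41.
Then θ = 249/(9.41−1) ≈ 29.6.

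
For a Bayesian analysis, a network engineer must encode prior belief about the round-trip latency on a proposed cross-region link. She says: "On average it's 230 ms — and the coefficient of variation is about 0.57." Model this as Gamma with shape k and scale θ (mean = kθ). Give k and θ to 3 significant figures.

k ≈ 3.08, θ ≈ 74.7

For Gamma(k, scale θ): mean = kθ, variance = kθ², so CV = 1/√k.
CV = 0.57, hence k = 1/CV² = 3.08.
Then θ = mean/k = 230/3.08 = 74.7.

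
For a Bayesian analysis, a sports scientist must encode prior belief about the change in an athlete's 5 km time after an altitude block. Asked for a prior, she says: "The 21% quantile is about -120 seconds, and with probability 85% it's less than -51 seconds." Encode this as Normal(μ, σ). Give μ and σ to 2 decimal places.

μ = -89.81, σ = 37.44

For Normal(μ,σ), the p-quantile is μ + z_p·σ. Here z_{0.21} = -0.8064, z_{0.85} = 1.036.
So -120 = μ − 0.8064σ and -51 = μ + 1.036σ.
Subtracting: σ = (-51 − -120)/(1.036 − (-0.8064)) = 37.44.
Then μ = -120 − (-0.8064)·37.44 = -89.81.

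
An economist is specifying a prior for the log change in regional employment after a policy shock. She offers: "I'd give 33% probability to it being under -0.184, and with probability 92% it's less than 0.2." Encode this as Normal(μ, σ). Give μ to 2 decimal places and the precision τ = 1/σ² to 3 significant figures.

μ = -0.09, τ = 23.1

The p-quantile of Normal(μ,σ) is μ + z_p·σ, with z_{0.33} = -0.4399 and z_{0.92} = 1.405.
Eliminate σ: μ = (z₂·x₁ − z₁·x₂)/(z₂ − z₁) = (1.405·-0.184 − (-0.4399)·0.2)/1.845 = -0.09.
Then σ = (x₂ − x₁)/(z₂ − z₁) = (0.2 − -0.184)/1.845 = 0.21.
Precision τ = 1/σ² = 1/0.2081² = 23.1.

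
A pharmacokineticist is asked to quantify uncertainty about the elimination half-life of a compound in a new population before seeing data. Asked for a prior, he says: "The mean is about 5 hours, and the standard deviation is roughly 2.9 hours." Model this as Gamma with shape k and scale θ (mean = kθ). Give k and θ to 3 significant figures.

k ≈ 2.97, θ ≈ 1.68

For Gamma(k, scale θ): mean = kθ, variance = kθ², so CV = 1/√k.
CV = SD/mean = 2.9/5 = 0.58, hence k = 1/CV² = 2.97.
Then θ = mean/k = 5/2.97 = 1.68.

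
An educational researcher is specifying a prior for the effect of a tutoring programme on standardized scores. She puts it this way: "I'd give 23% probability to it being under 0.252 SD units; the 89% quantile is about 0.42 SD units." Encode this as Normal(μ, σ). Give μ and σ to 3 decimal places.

μ = 0.315, σ = 0.085

For Normal(μ,σ), the p-quantile is μ + z_p·σ. Here z_{0.23} = -0.7388, z_{0.89} = 1.227.
So 0.252 = μ − 0.7388σ and 0.42 = μ + 1.227σ.
Subtracting: σ = (0.42 − 0.252)/(1.227 − (-0.7388)) = 0.085.
Then μ = 0.252 − (-0.7388)·0.085 = 0.315.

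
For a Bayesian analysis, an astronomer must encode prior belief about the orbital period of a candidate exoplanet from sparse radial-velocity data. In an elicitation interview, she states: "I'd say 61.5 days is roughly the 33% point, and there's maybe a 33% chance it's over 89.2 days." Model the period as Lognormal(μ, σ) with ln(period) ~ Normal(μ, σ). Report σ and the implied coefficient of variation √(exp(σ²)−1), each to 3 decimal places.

σ ≈ 0.423, CV ≈ 0.442

If T ~ Lognormal(μ,σ) then ln T ~ Normal(μ,σ), so the p-quantile of ln T is μ + z_p·σ.
ln(61.5) = 4.119 and ln(89.2) = 4.491; z_{0.33} = -0.4399, z_{0.67} = 0.4399.
σ = (4.491 − 4.119)/(0.4399 − (-0.4399)) = 0.423.
μ = 4.119 − (-0.4399)·0.423 = 4.305.
CV = √(exp(σ²)−1) = √(exp(0.1786)−1) = 0.442.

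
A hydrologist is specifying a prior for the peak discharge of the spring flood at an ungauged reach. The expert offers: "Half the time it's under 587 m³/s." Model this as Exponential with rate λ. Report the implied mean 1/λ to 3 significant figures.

Exponential median = ln 2 / λ, so λ = ln 2 / 587.0 = 0.00118.
Mean = 1/λ = 847 m³/s.

mean ≈ 847 m³/s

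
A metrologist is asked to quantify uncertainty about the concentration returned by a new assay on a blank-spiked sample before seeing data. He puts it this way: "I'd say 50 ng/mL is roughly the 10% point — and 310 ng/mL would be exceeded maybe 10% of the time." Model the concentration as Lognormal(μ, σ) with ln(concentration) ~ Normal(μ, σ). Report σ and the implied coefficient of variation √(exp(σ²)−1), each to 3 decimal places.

σ ≈ 0.712, CV ≈ 0.812

If T ~ Lognormal(μ,σ) then ln T ~ Normal(μ,σ), so the p-quantile of ln T is μ + z_p·σ.
ln(50) = 3.912 and ln(310) = 5.737; z_{0.1} = -1.282, z_{0.9} = 1.282.
σ = (5.737 − 3.912)/(1.282 − (-1.282)) = 0.712.
μ = 3.912 − (-1.282)·0.712 = 4.824.
CV = √(exp(σ²)−1) = √(exp(0.5067)−1) = 0.812.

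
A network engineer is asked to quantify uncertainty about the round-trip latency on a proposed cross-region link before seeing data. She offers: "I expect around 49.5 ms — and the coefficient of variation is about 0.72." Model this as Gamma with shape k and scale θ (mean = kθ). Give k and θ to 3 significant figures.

k ≈ 1.93, θ ≈ 25.7

For Gamma(k, scale θ): mean = kθ, variance = kθ², so CV = 1/√k.
CV = 0.72, hence k = 1/CV² = 1.93.
Then θ = mean/k = 49.5/1.93 = 25.7.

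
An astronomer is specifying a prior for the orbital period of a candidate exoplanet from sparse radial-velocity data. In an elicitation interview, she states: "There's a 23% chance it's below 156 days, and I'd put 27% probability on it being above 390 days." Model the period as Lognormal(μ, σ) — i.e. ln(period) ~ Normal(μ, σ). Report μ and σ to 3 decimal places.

μ ≈ 5.551, σ ≈ 0.678

If T ~ Lognormal(μ,σ) then ln T ~ Normal(μ,σ), so the p-quantile of ln T is μ + z_p·σ.
ln(156) = 5.05 and ln(390) = 5.966; z_{0.23} = -0.7388, z_{0.73} = 0.6128.
σ = (5.966 − 5.05)/(0.6128 − (-0.7388)) = 0.678.
μ = 5.05 − (-0.7388)·0.678 = 5.551.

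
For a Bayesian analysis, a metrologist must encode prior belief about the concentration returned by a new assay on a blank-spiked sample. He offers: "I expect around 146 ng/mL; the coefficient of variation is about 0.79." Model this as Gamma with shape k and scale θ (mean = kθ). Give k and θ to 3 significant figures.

k ≈ 1.6, θ ≈ 91.1

For Gamma(k, scale θ): mean = kθ, variance = kθ², so CV = 1/√k.
CV = 0.79, hence k = 1/CV² = 1.6.
Then θ = mean/k = 146/1.6 = 91.1.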